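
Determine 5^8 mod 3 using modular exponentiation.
5 ≡ 2 (mod 3). 8 = 8 (binary 1000). Repeated squaring mod 3: 2^1 ≡ 2; 2^2 ≡ 2² = 4 ≡ 1; 2^4 ≡ 1² = 1 ≡ 1; 2^8 ≡ 1² = 1 ≡ 1. So 5^8 ≡ 1 (mod 3).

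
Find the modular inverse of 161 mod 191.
161^(-1) ≡ 70 (mod 191). Verification: 161 × 70 = 11270 ≡ 1 (mod 191)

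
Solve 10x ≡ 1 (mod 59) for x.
6

Using Extended Euclidean Algorithm:
gcd(10, 59) = 1
Bezout coefficients: 10 × 6 + 59 × -1 = 1
So 10 × 6 ≡ 1 (mod 59)
The inverse is 6 mod 59 = 6
Verification: 10 × 6 = 60 = 1 × 59 + 1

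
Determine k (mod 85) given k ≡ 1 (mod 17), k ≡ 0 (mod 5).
35

Using the Chinese Remainder Theorem:
M = product of moduli = 85
For equation 1: M_1 = 5, 5 ≡ 5 (mod 17), inverse of 5 mod 17 is 7 (check: 5 × 7 = 35 ≡ 1 (mod 17))
For equation 2: M_2 = 17, 17 ≡ 2 (mod 5), inverse of 17 mod 5 is 3 (check: 2 × 3 = 6 ≡ 1 (mod 5))
Combine: k ≡ Σ r_i×M_i×(M_i⁻¹ mod m_i) = 1×5×7 + 0×17×3 = 35 + 0 = 35
35 mod 85 = 35
k ≡ 35 (mod 85)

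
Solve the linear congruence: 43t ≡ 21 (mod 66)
45

Since gcd(43, 66) = 1 divides 21, a solution exists.
Multiply both sides by the inverse of 43 mod 66:
  43^(-1) mod 66 = 43
  x ≡ 43 × 21 ≡ 903 ≡ 45 (mod 66)
Verification: 43 × 45 = 1935 = 29 × 66 + 21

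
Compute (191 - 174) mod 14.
3

(191 - 174) = 17
17 mod 14 = 3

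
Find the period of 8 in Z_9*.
Powers of 8 mod 9: 8^1≡8, 8^2≡1. Order = 2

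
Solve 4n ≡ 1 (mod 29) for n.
4^(-1) ≡ 22 (mod 29). Verification: 4 × 22 = 88 ≡ 1 (mod 29)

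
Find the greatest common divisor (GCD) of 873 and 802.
1

Using the Euclidean algorithm:
873 = 1 × 802 + 71
802 = 11 × 71 + 21
71 = 3 × 21 + 8
21 = 2 × 8 + 5
8 = 1 × 5 + 3
5 = 1 × 3 + 2
3 = 1 × 2 + 1
2 = 2 × 1 + 0

GCD(873, 802) = 1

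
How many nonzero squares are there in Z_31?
For prime 31, there are (p-1)/2 = (31-1)/2 = 15 quadratic residues (excluding 0).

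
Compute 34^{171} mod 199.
60

Using successive squaring:
Binary expansion of 171: 10101011
Powers of 34 mod 199 (each is the square of the previous):
  34^1 ≡ 34 (mod 199)
  34^2 ≡ 34² = 1156 ≡ 161 (mod 199)
  34^4 ≡ 161² = 25921 ≡ 51 (mod 199)
  34^8 ≡ 51² = 2601 ≡ 14 (mod 199)
  34^16 ≡ 14² = 196 ≡ 196 (mod 199)
  34^32 ≡ 196² = 38416 ≡ 9 (mod 199)
  34^64 ≡ 9² = 81 ≡ 81 (mod 199)
  34^128 ≡ 81² = 6561 ≡ 193 (mod 199)
171 = 128 + 32 + 8 + 2 + 1, so 34^171 = 34^128 × 34^32 × 34^8 × 34^2 × 34^1 ≡ 193 × 9 × 14 × 161 × 34 (mod 199)
Multiplying step by step:
  193 × 9 = 1737 ≡ 145 (mod 199)
  145 × 14 = 2030 ≡ 40 (mod 199)
  40 × 161 = 6440 ≡ 72 (mod 199)
  72 × 34 = 2448 ≡ 60 (mod 199)
Result: 34^171 ≡ 60 (mod 199)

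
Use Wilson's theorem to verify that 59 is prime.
(58)! mod 59 = 58. Since this equals -1 (mod 59), Wilson confirms 59 is prime.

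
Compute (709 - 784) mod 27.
6

(709 - 784) = -75
-75 mod 27 = 6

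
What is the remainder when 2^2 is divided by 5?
2 = 2 (binary 10). Repeated squaring mod 5: 2^1 ≡ 2; 2^2 ≡ 2² = 4 ≡ 4. So 2^2 ≡ 4 (mod 5).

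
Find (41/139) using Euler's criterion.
(41/139) = 41^{69} mod 139 = 1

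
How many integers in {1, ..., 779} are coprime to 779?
720

Prime factorization: 779 = 19 × 41
Using the formula φ(n) = n × Π(1 - 1/p) for each prime factor p:
φ(779) = 779 × (1 - 1/19) × (1 - 1/41)
φ(779) = 720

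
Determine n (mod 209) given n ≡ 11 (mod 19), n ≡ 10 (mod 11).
87

Using the Chinese Remainder Theorem:
M = product of moduli = 209
For equation 1: M_1 = 11, 11 ≡ 11 (mod 19), inverse of 11 mod 19 is 7 (check: 11 × 7 = 77 ≡ 1 (mod 19))
For equation 2: M_2 = 19, 19 ≡ 8 (mod 11), inverse of 19 mod 11 is 7 (check: 8 × 7 = 56 ≡ 1 (mod 11))
Combine: n ≡ Σ r_i×M_i×(M_i⁻¹ mod m_i) = 11×11×7 + 10×19×7 = 847 + 1330 = 2177
2177 mod 209 = 87
n ≡ 87 (mod 209)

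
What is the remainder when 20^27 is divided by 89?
Using repeated squaring. 27 = 16 + 8 + 2 + 1 (binary 11011). Repeated squaring mod 89: 20^1 ≡ 20; 20^2 ≡ 20² = 400 ≡ 44; 20^4 ≡ 44² = 1936 ≡ 67; 20^8 ≡ 67² = 4489 ≡ 39; 20^16 ≡ 39² = 1521 ≡ 8. Multiply: 20^27 = 20^16 × 20^8 × 20^2 × 20^1 ≡ 8 × 39 × 44 × 20 (mod 89): 8 × 39 = 312 ≡ 45; 45 × 44 = 1980 ≡ 22; 22 × 20 = 440 ≡ 84. So 20^27 ≡ 84 (mod 89).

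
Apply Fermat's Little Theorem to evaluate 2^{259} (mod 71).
54

By Fermat's Little Theorem, a^(p-1) ≡ 1 (mod p) for prime p and gcd(a, p) = 1
Here p = 71, so 2^70 ≡ 1 (mod 71)
We can reduce the exponent: 259 mod 70 = 49
So 2^259 ≡ 2^49 (mod 71)
Computing: 2^49 mod 71 = 54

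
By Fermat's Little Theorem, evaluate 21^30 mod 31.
By Fermat's Little Theorem, 21^{30} ≡ 1 (mod 31) since 31 is prime and gcd(21, 31) = 1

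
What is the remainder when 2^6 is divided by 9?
6 = 4 + 2 (binary 110). Repeated squaring mod 9: 2^1 ≡ 2; 2^2 ≡ 2² = 4 ≡ 4; 2^4 ≡ 4² = 16 ≡ 7. Multiply: 2^6 = 2^4 × 2^2 ≡ 7 × 4 (mod 9): 7 × 4 = 28 ≡ 1. So 2^6 ≡ 1 (mod 9).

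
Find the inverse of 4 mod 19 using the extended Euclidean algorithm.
Extended GCD: 4(5) + 19(-1) = 1. So 4^(-1) ≡ 5 ≡ 5 (mod 19). Verify: 4 × 5 = 20 ≡ 1 (mod 19)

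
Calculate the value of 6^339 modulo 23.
Using Fermat: 6^{22} ≡ 1 (mod 23). 339 ≡ 9 (mod 22). So 6^{339} ≡ 6^{9} ≡ 16 (mod 23)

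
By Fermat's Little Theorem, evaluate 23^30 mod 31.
By Fermat's Little Theorem, 23^{30} ≡ 1 (mod 31) since 31 is prime and gcd(23, 31) = 1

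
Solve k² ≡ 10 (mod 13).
The square roots of 10 mod 13 are 7 and 6. Verify: 7² = 49 ≡ 10 (mod 13)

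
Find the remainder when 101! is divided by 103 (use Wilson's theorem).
(102)! = (101)! × (102) ≡ -1 (mod 103). So (101)! ≡ -1 × (102)^(-1) ≡ (-1)×(-1) = 1 (mod 103)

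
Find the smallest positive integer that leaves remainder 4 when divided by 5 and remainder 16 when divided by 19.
M = 5 × 19 = 95. M₁ = 19, y₁ ≡ 4 (mod 5). M₂ = 5, y₂ ≡ 4 (mod 19). z = 4×19×4 + 16×5×4 ≡ 54 (mod 95). The smallest positive such number is 54.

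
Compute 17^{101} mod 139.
12

Using successive squaring:
Binary expansion of 101: 1100101
Powers of 17 mod 139 (each is the square of the previous):
  17^1 ≡ 17 (mod 139)
  17^2 ≡ 17² = 289 ≡ 11 (mod 139)
  17^4 ≡ 11² = 121 ≡ 121 (mod 139)
  17^8 ≡ 121² = 14641 ≡ 46 (mod 139)
  17^16 ≡ 46² = 2116 ≡ 31 (mod 139)
  17^32 ≡ 31² = 961 ≡ 127 (mod 139)
  17^64 ≡ 127² = 16129 ≡ 5 (mod 139)
101 = 64 + 32 + 4 + 1, so 17^101 = 17^64 × 17^32 × 17^4 × 17^1 ≡ 5 × 127 × 121 × 17 (mod 139)
Multiplying step by step:
  5 × 127 = 635 ≡ 79 (mod 139)
  79 × 121 = 9559 ≡ 107 (mod 139)
  107 × 17 = 1819 ≡ 12 (mod 139)
Result: 17^101 ≡ 12 (mod 139)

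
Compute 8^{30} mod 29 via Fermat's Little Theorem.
6

By Fermat's Little Theorem, a^(p-1) ≡ 1 (mod p) for prime p and gcd(a, p) = 1
Here p = 29, so 8^28 ≡ 1 (mod 29)
We can reduce the exponent: 30 mod 28 = 2
So 8^30 ≡ 8^2 (mod 29)
Computing: 8^2 mod 29 = 6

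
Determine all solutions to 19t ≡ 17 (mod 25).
18

Since gcd(19, 25) = 1 divides 17, a solution exists.
Multiply both sides by the inverse of 19 mod 25:
  19^(-1) mod 25 = 4
  x ≡ 4 × 17 ≡ 68 ≡ 18 (mod 25)
Verification: 19 × 18 = 342 = 13 × 25 + 17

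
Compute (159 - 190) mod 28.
25

(159 - 190) = -31
-31 mod 28 = 25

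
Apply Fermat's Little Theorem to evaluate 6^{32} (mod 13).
3

By Fermat's Little Theorem, a^(p-1) ≡ 1 (mod p) for prime p and gcd(a, p) = 1
Here p = 13, so 6^12 ≡ 1 (mod 13)
We can reduce the exponent: 32 mod 12 = 8
So 6^32 ≡ 6^8 (mod 13)
Computing: 6^8 mod 13 = 3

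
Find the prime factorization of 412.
2^2 × 103

Divide by primes starting from smallest:
412 ÷ 2 = 206
206 ÷ 2 = 103
103 ÷ 103 = 1

412 = 2^2 × 103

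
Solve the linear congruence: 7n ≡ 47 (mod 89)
83

Since gcd(7, 89) = 1 divides 47, a solution exists.
Multiply both sides by the inverse of 7 mod 89:
  7^(-1) mod 89 = 51
  x ≡ 51 × 47 ≡ 2397 ≡ 83 (mod 89)
Verification: 7 × 83 = 581 = 6 × 89 + 47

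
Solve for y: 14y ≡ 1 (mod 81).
29

Since gcd(14, 81) = 1 divides 1, a solution exists.
Multiply both sides by the inverse of 14 mod 81:
  14^(-1) mod 81 = 29
  x ≡ 29 × 1 ≡ 29 ≡ 29 (mod 81)
Verification: 14 × 29 = 406 = 5 × 81 + 1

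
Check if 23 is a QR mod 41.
By Euler's criterion: 23^{20} ≡ 1 (mod 41). Since this equals 1, 23 is a QR.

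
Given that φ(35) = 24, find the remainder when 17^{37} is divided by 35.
By Euler: 17^{24} ≡ 1 (mod 35) since gcd(17, 35) = 1. 37 = 1×24 + 13. So 17^{37} ≡ 17^{13} ≡ 17 (mod 35)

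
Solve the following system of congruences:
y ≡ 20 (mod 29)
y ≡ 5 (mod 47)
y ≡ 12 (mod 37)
31166

Using the Chinese Remainder Theorem:
M = product of moduli = 50431
For equation 1: M_1 = 1739, 1739 ≡ 28 (mod 29), inverse of 1739 mod 29 is 28 (check: 28 × 28 = 784 ≡ 1 (mod 29))
For equation 2: M_2 = 1073, 1073 ≡ 39 (mod 47), inverse of 1073 mod 47 is 41 (check: 39 × 41 = 1599 ≡ 1 (mod 47))
For equation 3: M_3 = 1363, 1363 ≡ 31 (mod 37), inverse of 1363 mod 37 is 6 (check: 31 × 6 = 186 ≡ 1 (mod 37))
Combine: y ≡ Σ r_i×M_i×(M_i⁻¹ mod m_i) = 20×1739×28 + 5×1073×41 + 12×1363×6 = 973840 + 219965 + 98136 = 1291941
1291941 mod 50431 = 31166
y ≡ 31166 (mod 50431)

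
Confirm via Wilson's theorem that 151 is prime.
(150)! mod 151 = 150. Since this equals -1 (mod 151), Wilson confirms 151 is prime.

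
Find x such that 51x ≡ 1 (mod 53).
51^(-1) ≡ 26 (mod 53). Verification: 51 × 26 = 1326 ≡ 1 (mod 53)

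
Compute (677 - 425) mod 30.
12

(677 - 425) = 252
252 mod 30 = 12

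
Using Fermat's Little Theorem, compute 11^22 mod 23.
By Fermat's Little Theorem, 11^{22} ≡ 1 (mod 23) since 23 is prime and gcd(11, 23) = 1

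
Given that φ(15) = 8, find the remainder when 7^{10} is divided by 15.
By Euler: 7^{8} ≡ 1 (mod 15) since gcd(7, 15) = 1. 10 = 1×8 + 2. So 7^{10} ≡ 7^{2} ≡ 4 (mod 15)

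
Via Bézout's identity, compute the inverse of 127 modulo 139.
Extended GCD: 127(-58) + 139(53) = 1. So 127^(-1) ≡ 81 ≡ 81 (mod 139). Verify: 127 × 81 = 10287 ≡ 1 (mod 139)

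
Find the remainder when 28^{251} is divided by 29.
By Fermat: 28^{28} ≡ 1 (mod 29). 251 = 8×28 + 27. So 28^{251} ≡ 28^{27} ≡ 28 (mod 29)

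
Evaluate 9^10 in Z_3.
9 ≡ 0 (mod 3). 10 = 8 + 2 (binary 1010). Repeated squaring mod 3: 0^1 ≡ 0; 0^2 ≡ 0² = 0 ≡ 0; 0^4 ≡ 0² = 0 ≡ 0; 0^8 ≡ 0² = 0 ≡ 0. Multiply: 9^10 ≡ 0^8 × 0^2 ≡ 0 × 0 (mod 3): 0 × 0 = 0 ≡ 0. So 9^10 ≡ 0 (mod 3).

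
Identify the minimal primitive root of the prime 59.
p - 1 = 58 has prime divisors 2, 29. h is a primitive root mod 59 iff h^(58/q) ≢ 1 (mod 59) for each such q.
h = 2: 2^29 ≡ 58, 2^2 ≡ 4 (mod 59); none is 1, so 2 has order 58 and is a primitive root.
The smallest primitive root mod 59 is g = 2.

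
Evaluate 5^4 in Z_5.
5 ≡ 0 (mod 5). 4 = 4 (binary 100). Repeated squaring mod 5: 0^1 ≡ 0; 0^2 ≡ 0² = 0 ≡ 0; 0^4 ≡ 0² = 0 ≡ 0. So 5^4 ≡ 0 (mod 5).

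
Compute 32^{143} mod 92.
24

Using successive squaring:
Binary expansion of 143: 10001111
Powers of 32 mod 92 (each is the square of the previous):
  32^1 ≡ 32 (mod 92)
  32^2 ≡ 32² = 1024 ≡ 12 (mod 92)
  32^4 ≡ 12² = 144 ≡ 52 (mod 92)
  32^8 ≡ 52² = 2704 ≡ 36 (mod 92)
  32^16 ≡ 36² = 1296 ≡ 8 (mod 92)
  32^32 ≡ 8² = 64 ≡ 64 (mod 92)
  32^64 ≡ 64² = 4096 ≡ 48 (mod 92)
  32^128 ≡ 48² = 2304 ≡ 4 (mod 92)
143 = 128 + 8 + 4 + 2 + 1, so 32^143 = 32^128 × 32^8 × 32^4 × 32^2 × 32^1 ≡ 4 × 36 × 52 × 12 × 32 (mod 92)
Multiplying step by step:
  4 × 36 = 144 ≡ 52 (mod 92)
  52 × 52 = 2704 ≡ 36 (mod 92)
  36 × 12 = 432 ≡ 64 (mod 92)
  64 × 32 = 2048 ≡ 24 (mod 92)
Result: 32^143 ≡ 24 (mod 92)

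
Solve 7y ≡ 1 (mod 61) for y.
35

Using Extended Euclidean Algorithm:
gcd(7, 61) = 1
Bezout coefficients: 7 × -26 + 61 × 3 = 1
So 7 × -26 ≡ 1 (mod 61)
The inverse is -26 mod 61 = 35
Verification: 7 × 35 = 245 = 4 × 61 + 1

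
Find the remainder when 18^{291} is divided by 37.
By Fermat: 18^{36} ≡ 1 (mod 37). 291 = 8×36 + 3. So 18^{291} ≡ 18^{3} ≡ 23 (mod 37)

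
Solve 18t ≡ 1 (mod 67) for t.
41

Using Extended Euclidean Algorithm:
gcd(18, 67) = 1
Bezout coefficients: 18 × -26 + 67 × 7 = 1
So 18 × -26 ≡ 1 (mod 67)
The inverse is -26 mod 67 = 41
Verification: 18 × 41 = 738 = 11 × 67 + 1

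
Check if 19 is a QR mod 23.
By Euler's criterion: 19^{11} ≡ 22 (mod 23). Since this equals -1 (≡ 22), 19 is not a QR.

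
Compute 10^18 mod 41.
Using repeated squaring. 18 = 16 + 2 (binary 10010). Repeated squaring mod 41: 10^1 ≡ 10; 10^2 ≡ 10² = 100 ≡ 18; 10^4 ≡ 18² = 324 ≡ 37; 10^8 ≡ 37² = 1369 ≡ 16; 10^16 ≡ 16² = 256 ≡ 10. Multiply: 10^18 = 10^16 × 10^2 ≡ 10 × 18 (mod 41): 10 × 18 = 180 ≡ 16. So 10^18 ≡ 16 (mod 41).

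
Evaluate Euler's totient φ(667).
616

Prime factorization: 667 = 23 × 29
Using the formula φ(n) = n × Π(1 - 1/p) for each prime factor p:
φ(667) = 667 × (1 - 1/23) × (1 - 1/29)
φ(667) = 616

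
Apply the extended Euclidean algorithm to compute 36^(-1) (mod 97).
Extended GCD: 36(-35) + 97(13) = 1. So 36^(-1) ≡ 62 ≡ 62 (mod 97). Verify: 36 × 62 = 2232 ≡ 1 (mod 97)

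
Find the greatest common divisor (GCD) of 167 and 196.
1

Using the Euclidean algorithm:
167 = 0 × 196 + 167
196 = 1 × 167 + 29
167 = 5 × 29 + 22
29 = 1 × 22 + 7
22 = 3 × 7 + 1
7 = 7 × 1 + 0

GCD(167, 196) = 1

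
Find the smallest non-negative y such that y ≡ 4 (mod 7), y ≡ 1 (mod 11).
67

Using the Chinese Remainder Theorem:
M = product of moduli = 77
For equation 1: M_1 = 11, 11 ≡ 4 (mod 7), inverse of 11 mod 7 is 2 (check: 4 × 2 = 8 ≡ 1 (mod 7))
For equation 2: M_2 = 7, 7 ≡ 7 (mod 11), inverse of 7 mod 11 is 8 (check: 7 × 8 = 56 ≡ 1 (mod 11))
Combine: y ≡ Σ r_i×M_i×(M_i⁻¹ mod m_i) = 4×11×2 + 1×7×8 = 88 + 56 = 144
144 mod 77 = 67
y ≡ 67 (mod 77)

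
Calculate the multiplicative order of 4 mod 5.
Powers of 4 mod 5: 4^1≡4, 4^2≡1. Order = 2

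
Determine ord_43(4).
Powers of 4 mod 43: 4^1≡4, 4^2≡16, 4^3≡21, 4^4≡41, 4^5≡35, 4^6≡11, 4^7≡1. Order = 7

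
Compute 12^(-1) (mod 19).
12^(-1) ≡ 8 (mod 19). Verification: 12 × 8 = 96 ≡ 1 (mod 19)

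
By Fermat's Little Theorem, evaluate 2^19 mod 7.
By Fermat: 2^{6} ≡ 1 (mod 7). 19 = 3×6 + 1. So 2^{19} ≡ 2^{1} ≡ 2 (mod 7)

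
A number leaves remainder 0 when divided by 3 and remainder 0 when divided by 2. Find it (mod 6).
M = 3 × 2 = 6. M₁ = 2, y₁ ≡ 2 (mod 3). M₂ = 3, y₂ ≡ 1 (mod 2). n = 0×2×2 + 0×3×1 ≡ 0 (mod 6)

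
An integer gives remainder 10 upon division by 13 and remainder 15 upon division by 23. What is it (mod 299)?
M = 13 × 23 = 299. M₁ = 23, y₁ ≡ 4 (mod 13). M₂ = 13, y₂ ≡ 16 (mod 23). x = 10×23×4 + 15×13×16 ≡ 153 (mod 299). The smallest positive such number is 153.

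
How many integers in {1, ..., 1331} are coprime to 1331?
1210

Prime factorization: 1331 = 11^3
Using the formula φ(n) = n × Π(1 - 1/p) for each prime factor p:
φ(1331) = 1331 × (1 - 1/11)
φ(1331) = 1210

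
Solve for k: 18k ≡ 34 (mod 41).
11

Since gcd(18, 41) = 1 divides 34, a solution exists.
Multiply both sides by the inverse of 18 mod 41:
  18^(-1) mod 41 = 16
  x ≡ 16 × 34 ≡ 544 ≡ 11 (mod 41)
Verification: 18 × 11 = 198 = 4 × 41 + 34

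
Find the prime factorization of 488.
2^3 × 61

Divide by primes starting from smallest:
488 ÷ 2 = 244
244 ÷ 2 = 122
122 ÷ 2 = 61
61 ÷ 61 = 1

488 = 2^3 × 61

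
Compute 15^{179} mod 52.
7

Using successive squaring:
Binary expansion of 179: 10110011
Powers of 15 mod 52 (each is the square of the previous):
  15^1 ≡ 15 (mod 52)
  15^2 ≡ 15² = 225 ≡ 17 (mod 52)
  15^4 ≡ 17² = 289 ≡ 29 (mod 52)
  15^8 ≡ 29² = 841 ≡ 9 (mod 52)
  15^16 ≡ 9² = 81 ≡ 29 (mod 52)
  15^32 ≡ 29² = 841 ≡ 9 (mod 52)
  15^64 ≡ 9² = 81 ≡ 29 (mod 52)
  15^128 ≡ 29² = 841 ≡ 9 (mod 52)
179 = 128 + 32 + 16 + 2 + 1, so 15^179 = 15^128 × 15^32 × 15^16 × 15^2 × 15^1 ≡ 9 × 9 × 29 × 17 × 15 (mod 52)
Multiplying step by step:
  9 × 9 = 81 ≡ 29 (mod 52)
  29 × 29 = 841 ≡ 9 (mod 52)
  9 × 17 = 153 ≡ 49 (mod 52)
  49 × 15 = 735 ≡ 7 (mod 52)
Result: 15^179 ≡ 7 (mod 52)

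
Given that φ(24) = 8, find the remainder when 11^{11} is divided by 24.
By Euler: 11^{8} ≡ 1 (mod 24) since gcd(11, 24) = 1. 11 = 1×8 + 3. So 11^{11} ≡ 11^{3} ≡ 11 (mod 24)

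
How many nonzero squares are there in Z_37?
For prime 37, there are (p-1)/2 = (37-1)/2 = 18 quadratic residues (excluding 0).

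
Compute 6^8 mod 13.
8 = 8 (binary 1000). Repeated squaring mod 13: 6^1 ≡ 6; 6^2 ≡ 6² = 36 ≡ 10; 6^4 ≡ 10² = 100 ≡ 9; 6^8 ≡ 9² = 81 ≡ 3. So 6^8 ≡ 3 (mod 13).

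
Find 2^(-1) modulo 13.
7

Using Extended Euclidean Algorithm:
gcd(2, 13) = 1
Bezout coefficients: 2 × -6 + 13 × 1 = 1
So 2 × -6 ≡ 1 (mod 13)
The inverse is -6 mod 13 = 7
Verification: 2 × 7 = 14 = 1 × 13 + 1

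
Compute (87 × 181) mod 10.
7

(87 × 181) = 15747
15747 mod 10 = 7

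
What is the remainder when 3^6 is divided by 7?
6 = 4 + 2 (binary 110). Repeated squaring mod 7: 3^1 ≡ 3; 3^2 ≡ 3² = 9 ≡ 2; 3^4 ≡ 2² = 4 ≡ 4. Multiply: 3^6 = 3^4 × 3^2 ≡ 4 × 2 (mod 7): 4 × 2 = 8 ≡ 1. So 3^6 ≡ 1 (mod 7).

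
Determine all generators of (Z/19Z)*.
Primitive roots mod 19: {2, 3, 10, 13, 14, 15}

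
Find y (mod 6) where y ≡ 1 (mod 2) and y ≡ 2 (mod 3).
M = 2 × 3 = 6. M₁ = 3, y₁ ≡ 1 (mod 2). M₂ = 2, y₂ ≡ 2 (mod 3). y = 1×3×1 + 2×2×2 ≡ 5 (mod 6)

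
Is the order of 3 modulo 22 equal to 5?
Yes, ord_22(3) = 5.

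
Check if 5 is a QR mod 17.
By Euler's criterion: 5^{8} ≡ 16 (mod 17). Since this equals -1 (≡ 16), 5 is not a QR.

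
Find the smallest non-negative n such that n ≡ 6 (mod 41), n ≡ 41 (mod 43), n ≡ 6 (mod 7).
5459

Using the Chinese Remainder Theorem:
M = product of moduli = 12341
For equation 1: M_1 = 301, 301 ≡ 14 (mod 41), inverse of 301 mod 41 is 3 (check: 14 × 3 = 42 ≡ 1 (mod 41))
For equation 2: M_2 = 287, 287 ≡ 29 (mod 43), inverse of 287 mod 43 is 3 (check: 29 × 3 = 87 ≡ 1 (mod 43))
For equation 3: M_3 = 1763, 1763 ≡ 6 (mod 7), inverse of 1763 mod 7 is 6 (check: 6 × 6 = 36 ≡ 1 (mod 7))
Combine: n ≡ Σ r_i×M_i×(M_i⁻¹ mod m_i) = 6×301×3 + 41×287×3 + 6×1763×6 = 5418 + 35301 + 63468 = 104187
104187 mod 12341 = 5459
n ≡ 5459 (mod 12341)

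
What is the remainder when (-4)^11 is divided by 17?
Using repeated squaring. (-4) ≡ 13 (mod 17). 11 = 8 + 2 + 1 (binary 1011). Repeated squaring mod 17: 13^1 ≡ 13; 13^2 ≡ 13² = 169 ≡ 16; 13^4 ≡ 16² = 256 ≡ 1; 13^8 ≡ 1² = 1 ≡ 1. Multiply: (-4)^11 ≡ 13^8 × 13^2 × 13^1 ≡ 1 × 16 × 13 (mod 17): 1 × 16 = 16 ≡ 16; 16 × 13 = 208 ≡ 4. So (-4)^11 ≡ 4 (mod 17).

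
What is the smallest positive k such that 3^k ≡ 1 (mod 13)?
Powers of 3 mod 13: 3^1≡3, 3^2≡9, 3^3≡1. Order = 3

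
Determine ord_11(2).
Powers of 2 mod 11: 2^1≡2, 2^2≡4, 2^3≡8, 2^4≡5, 2^5≡10, 2^6≡9, 2^7≡7, 2^8≡3, 2^9≡6, 2^10≡1. Order = 10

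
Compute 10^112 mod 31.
Using Fermat: 10^{30} ≡ 1 (mod 31). 112 ≡ 22 (mod 30). So 10^{112} ≡ 10^{22} ≡ 20 (mod 31)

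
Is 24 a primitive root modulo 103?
No

To verify, check if 24^(102/q) ≢ 1 (mod 103) for each prime divisor q of 102
Divisors of 102 = 102: [1, 2, 3, 6, 17, 34, 51, 102]
  24^(102/17) = 24^6 ≡ 72 (mod 103)
  24^(102/2) = 24^51 ≡ 102 (mod 103)
  24^(102/3) = 24^34 ≡ 1 (mod 103)
Conclusion: 24 is not a primitive root modulo 103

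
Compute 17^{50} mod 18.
1

Using successive squaring:
Binary expansion of 50: 110010
Powers of 17 mod 18 (each is the square of the previous):
  17^1 ≡ 17 (mod 18)
  17^2 ≡ 17² = 289 ≡ 1 (mod 18)
  17^4 ≡ 1² = 1 ≡ 1 (mod 18)
  17^8 ≡ 1² = 1 ≡ 1 (mod 18)
  17^16 ≡ 1² = 1 ≡ 1 (mod 18)
  17^32 ≡ 1² = 1 ≡ 1 (mod 18)
50 = 32 + 16 + 2, so 17^50 = 17^32 × 17^16 × 17^2 ≡ 1 × 1 × 1 (mod 18)
Multiplying step by step:
  1 × 1 = 1 ≡ 1 (mod 18)
  1 × 1 = 1 ≡ 1 (mod 18)
Result: 17^50 ≡ 1 (mod 18)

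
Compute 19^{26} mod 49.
18

Using successive squaring:
Binary expansion of 26: 11010
Powers of 19 mod 49 (each is the square of the previous):
  19^1 ≡ 19 (mod 49)
  19^2 ≡ 19² = 361 ≡ 18 (mod 49)
  19^4 ≡ 18² = 324 ≡ 30 (mod 49)
  19^8 ≡ 30² = 900 ≡ 18 (mod 49)
  19^16 ≡ 18² = 324 ≡ 30 (mod 49)
26 = 16 + 8 + 2, so 19^26 = 19^16 × 19^8 × 19^2 ≡ 30 × 18 × 18 (mod 49)
Multiplying step by step:
  30 × 18 = 540 ≡ 1 (mod 49)
  1 × 18 = 18 ≡ 18 (mod 49)
Result: 19^26 ≡ 18 (mod 49)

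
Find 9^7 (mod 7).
9 ≡ 2 (mod 7). 7 = 4 + 2 + 1 (binary 111). Repeated squaring mod 7: 2^1 ≡ 2; 2^2 ≡ 2² = 4 ≡ 4; 2^4 ≡ 4² = 16 ≡ 2. Multiply: 9^7 ≡ 2^4 × 2^2 × 2^1 ≡ 2 × 4 × 2 (mod 7): 2 × 4 = 8 ≡ 1; 1 × 2 = 2 ≡ 2. So 9^7 ≡ 2 (mod 7).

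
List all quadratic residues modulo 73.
QRs mod 73: {1, 2, 3, 4, 6, 8, 9, 12, 16, 18, 19, 23, 24, 25, 27, 32, 35, 36, 37, 38, 41, 46, 48, 49, 50, 54, 55, 57, 61, 64, 65, 67, 69, 70, 71, 72}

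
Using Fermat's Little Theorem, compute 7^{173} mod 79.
77

By Fermat's Little Theorem, a^(p-1) ≡ 1 (mod p) for prime p and gcd(a, p) = 1
Here p = 79, so 7^78 ≡ 1 (mod 79)
We can reduce the exponent: 173 mod 78 = 17
So 7^173 ≡ 7^17 (mod 79)
Computing: 7^17 mod 79 = 77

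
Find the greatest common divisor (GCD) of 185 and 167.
1

Using the Euclidean algorithm:
185 = 1 × 167 + 18
167 = 9 × 18 + 5
18 = 3 × 5 + 3
5 = 1 × 3 + 2
3 = 1 × 2 + 1
2 = 2 × 1 + 0

GCD(185, 167) = 1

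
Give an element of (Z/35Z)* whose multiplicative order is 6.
4 has order 6 mod 35 since 4^{6} ≡ 1 (mod 35) and no smaller power works.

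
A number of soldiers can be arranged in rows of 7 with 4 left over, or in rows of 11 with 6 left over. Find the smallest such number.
M = 7 × 11 = 77. M₁ = 11, y₁ ≡ 2 (mod 7). M₂ = 7, y₂ ≡ 8 (mod 11). z = 4×11×2 + 6×7×8 ≡ 39 (mod 77). The smallest positive such number is 39.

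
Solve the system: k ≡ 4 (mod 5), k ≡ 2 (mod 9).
M = 5 × 9 = 45. M₁ = 9, y₁ ≡ 4 (mod 5). M₂ = 5, y₂ ≡ 2 (mod 9). k = 4×9×4 + 2×5×2 ≡ 29 (mod 45)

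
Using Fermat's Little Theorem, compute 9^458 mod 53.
By Fermat: 9^{52} ≡ 1 (mod 53). 458 = 8×52 + 42. So 9^{458} ≡ 9^{42} ≡ 13 (mod 53)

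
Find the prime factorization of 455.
5 × 7 × 13

Divide by primes starting from smallest:
455 ÷ 5 = 91
91 ÷ 7 = 13
13 ÷ 13 = 1

455 = 5 × 7 × 13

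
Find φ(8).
4

Prime factorization: 8 = 2^3
Using the formula φ(n) = n × Π(1 - 1/p) for each prime factor p:
φ(8) = 8 × (1 - 1/2)
φ(8) = 4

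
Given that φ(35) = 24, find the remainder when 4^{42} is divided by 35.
By Euler: 4^{24} ≡ 1 (mod 35) since gcd(4, 35) = 1. 42 = 1×24 + 18. So 4^{42} ≡ 4^{18} ≡ 1 (mod 35)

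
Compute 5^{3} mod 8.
5

Using successive squaring:
Binary expansion of 3: 11
Powers of 5 mod 8 (each is the square of the previous):
  5^1 ≡ 5 (mod 8)
  5^2 ≡ 5² = 25 ≡ 1 (mod 8)
3 = 2 + 1, so 5^3 = 5^2 × 5^1 ≡ 1 × 5 (mod 8)
Multiplying step by step:
  1 × 5 = 5 ≡ 5 (mod 8)
Result: 5^3 ≡ 5 (mod 8)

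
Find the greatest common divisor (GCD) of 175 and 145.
5

Using the Euclidean algorithm:
175 = 1 × 145 + 30
145 = 4 × 30 + 25
30 = 1 × 25 + 5
25 = 5 × 5 + 0

GCD(175, 145) = 5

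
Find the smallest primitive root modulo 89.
3

A primitive root g modulo p has order p-1 = 88
Prime divisors of 88: [2, 11]
g is a primitive root iff g^(88/q) ≢ 1 (mod 89) for each prime divisor q
Testing small values:
  g = 2: 2^44 ≡ 1, 2^8 ≡ 78 (mod 89) → 2^44 ≡ 1, not primitive root
  g = 3: 3^44 ≡ 88, 3^8 ≡ 64 (mod 89) → none is 1, primitive root!
The smallest primitive root is 3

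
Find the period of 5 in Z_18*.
Powers of 5 mod 18: 5^1≡5, 5^2≡7, 5^3≡17, 5^4≡13, 5^5≡11, 5^6≡1. Order = 6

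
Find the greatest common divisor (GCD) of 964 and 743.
1

Using the Euclidean algorithm:
964 = 1 × 743 + 221
743 = 3 × 221 + 80
221 = 2 × 80 + 61
80 = 1 × 61 + 19
61 = 3 × 19 + 4
19 = 4 × 4 + 3
4 = 1 × 3 + 1
3 = 3 × 1 + 0

GCD(964, 743) = 1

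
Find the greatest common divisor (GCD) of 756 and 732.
12

Using the Euclidean algorithm:
756 = 1 × 732 + 24
732 = 30 × 24 + 12
24 = 2 × 12 + 0

GCD(756, 732) = 12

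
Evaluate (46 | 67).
(46/67) = 46^{33} mod 67 = -1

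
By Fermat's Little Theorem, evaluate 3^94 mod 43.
By Fermat: 3^{42} ≡ 1 (mod 43). 94 = 2×42 + 10. So 3^{94} ≡ 3^{10} ≡ 10 (mod 43)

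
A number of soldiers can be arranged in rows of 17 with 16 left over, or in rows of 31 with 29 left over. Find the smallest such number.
M = 17 × 31 = 527. M₁ = 31, y₁ ≡ 11 (mod 17). M₂ = 17, y₂ ≡ 11 (mod 31). y = 16×31×11 + 29×17×11 ≡ 339 (mod 527). The smallest positive such number is 339.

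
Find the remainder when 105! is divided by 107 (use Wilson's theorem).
(106)! = (105)! × (106) ≡ -1 (mod 107). So (105)! ≡ -1 × (106)^(-1) ≡ (-1)×(-1) = 1 (mod 107)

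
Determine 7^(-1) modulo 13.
7^(-1) ≡ 2 (mod 13). Verification: 7 × 2 = 14 ≡ 1 (mod 13)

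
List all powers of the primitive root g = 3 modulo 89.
g^1, g^2, ..., g^{88} mod 89: {3, 9, 27, 81, 65, 17, 51, 64, 14, 42, 37, 22, 66, 20, 60, 2, 6, 18, 54, 73, 41, 34, 13, 39, 28, 84, 74, 44, 43, 40, 31, 4, 12, 36, 19, 57, 82, 68, 26, 78, 56, 79, 59, 88, 86, 80, 62, 8, 24, 72, 38, 25, 75, 47, 52, 67, 23, 69, 29, 87, 83, 71, 35, 16, 48, 55, 76, 50, 61, 5, 15, 45, 46, 49, 58, 85, 77, 53, 70, 32, 7, 21, 63, 11, 33, 10, 30, 1}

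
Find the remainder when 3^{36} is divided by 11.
By Fermat: 3^{10} ≡ 1 (mod 11). 36 = 3×10 + 6. So 3^{36} ≡ 3^{6} ≡ 3 (mod 11)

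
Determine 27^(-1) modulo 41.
27^(-1) ≡ 38 (mod 41). Verification: 27 × 38 = 1026 ≡ 1 (mod 41)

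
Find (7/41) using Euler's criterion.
(7/41) = 7^{20} mod 41 = -1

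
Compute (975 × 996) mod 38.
10

(975 × 996) = 971100
971100 mod 38 = 10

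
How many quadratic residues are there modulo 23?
For prime 23, there are (p-1)/2 = (23-1)/2 = 11 quadratic residues (excluding 0).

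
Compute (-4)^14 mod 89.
Using repeated squaring. (-4) ≡ 85 (mod 89). 14 = 8 + 4 + 2 (binary 1110). Repeated squaring mod 89: 85^1 ≡ 85; 85^2 ≡ 85² = 7225 ≡ 16; 85^4 ≡ 16² = 256 ≡ 78; 85^8 ≡ 78² = 6084 ≡ 32. Multiply: (-4)^14 ≡ 85^8 × 85^4 × 85^2 ≡ 32 × 78 × 16 (mod 89): 32 × 78 = 2496 ≡ 4; 4 × 16 = 64 ≡ 64. So (-4)^14 ≡ 64 (mod 89).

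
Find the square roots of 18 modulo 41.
The square roots of 18 mod 41 are 10 and 31. Verify: 10² = 100 ≡ 18 (mod 41)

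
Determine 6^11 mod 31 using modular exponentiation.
Using repeated squaring. 11 = 8 + 2 + 1 (binary 1011). Repeated squaring mod 31: 6^1 ≡ 6; 6^2 ≡ 6² = 36 ≡ 5; 6^4 ≡ 5² = 25 ≡ 25; 6^8 ≡ 25² = 625 ≡ 5. Multiply: 6^11 = 6^8 × 6^2 × 6^1 ≡ 5 × 5 × 6 (mod 31): 5 × 5 = 25 ≡ 25; 25 × 6 = 150 ≡ 26. So 6^11 ≡ 26 (mod 31).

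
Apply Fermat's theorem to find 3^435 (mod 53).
By Fermat: 3^{52} ≡ 1 (mod 53). 435 ≡ 19 (mod 52). So 3^{435} ≡ 3^{19} ≡ 34 (mod 53)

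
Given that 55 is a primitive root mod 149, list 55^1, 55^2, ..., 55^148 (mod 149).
g^1, g^2, ..., g^{148} mod 149: {55, 45, 91, 88, 72, 86, 111, 145, 78, 118, 83, 95, 10, 103, 3, 16, 135, 124, 115, 67, 109, 35, 137, 85, 56, 100, 136, 30, 11, 9, 48, 107, 74, 47, 52, 29, 105, 113, 106, 19, 2, 110, 90, 33, 27, 144, 23, 73, 141, 7, 87, 17, 41, 20, 57, 6, 32, 121, 99, 81, 134, 69, 70, 125, 21, 112, 51, 123, 60, 22, 18, 96, 65, 148, 94, 104, 58, 61, 77, 63, 38, 4, 71, 31, 66, 54, 139, 46, 146, 133, 14, 25, 34, 82, 40, 114, 12, 64, 93, 49, 13, 119, 138, 140, 101, 42, 75, 102, 97, 120, 44, 36, 43, 130, 147, 39, 59, 116, 122, 5, 126, 76, 8, 142, 62, 132, 108, 129, 92, 143, 117, 28, 50, 68, 15, 80, 79, 24, 128, 37, 98, 26, 89, 127, 131, 53, 84, 1}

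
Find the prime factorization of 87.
3 × 29

Divide by primes starting from smallest:
87 ÷ 3 = 29
29 ÷ 29 = 1

87 = 3 × 29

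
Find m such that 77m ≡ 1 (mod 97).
77^(-1) ≡ 63 (mod 97). Verification: 77 × 63 = 4851 ≡ 1 (mod 97)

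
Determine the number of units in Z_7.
6

Prime factorization: 7 = 7
Using the formula φ(n) = n × Π(1 - 1/p) for each prime factor p:
φ(7) = 7 × (1 - 1/7)
φ(7) = 6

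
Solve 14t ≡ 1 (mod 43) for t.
40

Using Extended Euclidean Algorithm:
gcd(14, 43) = 1
Bezout coefficients: 14 × -3 + 43 × 1 = 1
So 14 × -3 ≡ 1 (mod 43)
The inverse is -3 mod 43 = 40
Verification: 14 × 40 = 560 = 13 × 43 + 1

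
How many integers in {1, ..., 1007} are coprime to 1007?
936

Prime factorization: 1007 = 19 × 53
Using the formula φ(n) = n × Π(1 - 1/p) for each prime factor p:
φ(1007) = 1007 × (1 - 1/19) × (1 - 1/53)
φ(1007) = 936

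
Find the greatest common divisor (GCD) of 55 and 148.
1

Using the Euclidean algorithm:
55 = 0 × 148 + 55
148 = 2 × 55 + 38
55 = 1 × 38 + 17
38 = 2 × 17 + 4
17 = 4 × 4 + 1
4 = 4 × 1 + 0

GCD(55, 148) = 1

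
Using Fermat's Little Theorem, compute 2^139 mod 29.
By Fermat: 2^{28} ≡ 1 (mod 29). 139 = 4×28 + 27. So 2^{139} ≡ 2^{27} ≡ 15 (mod 29)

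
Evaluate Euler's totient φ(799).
736

Prime factorization: 799 = 17 × 47
Using the formula φ(n) = n × Π(1 - 1/p) for each prime factor p:
φ(799) = 799 × (1 - 1/17) × (1 - 1/47)
φ(799) = 736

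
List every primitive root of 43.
Primitive roots mod 43: {3, 5, 12, 18, 19, 20, 26, 28, 29, 30, 33, 34}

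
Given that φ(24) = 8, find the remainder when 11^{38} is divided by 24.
By Euler: 11^{8} ≡ 1 (mod 24) since gcd(11, 24) = 1. 38 = 4×8 + 6. So 11^{38} ≡ 11^{6} ≡ 1 (mod 24)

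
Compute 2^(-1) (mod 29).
2^(-1) ≡ 15 (mod 29). Verification: 2 × 15 = 30 ≡ 1 (mod 29)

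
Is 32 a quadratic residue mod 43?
By Euler's criterion: 32^{21} ≡ 42 (mod 43). Since this equals -1 (≡ 42), 32 is not a QR.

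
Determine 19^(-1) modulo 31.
19^(-1) ≡ 18 (mod 31). Verification: 19 × 18 = 342 ≡ 1 (mod 31)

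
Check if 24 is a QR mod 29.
By Euler's criterion: 24^{14} ≡ 1 (mod 29). Since this equals 1, 24 is a QR.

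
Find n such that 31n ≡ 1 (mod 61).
31^(-1) ≡ 2 (mod 61). Verification: 31 × 2 = 62 ≡ 1 (mod 61)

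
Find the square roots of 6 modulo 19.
The square roots of 6 mod 19 are 5 and 14. Verify: 5² = 25 ≡ 6 (mod 19)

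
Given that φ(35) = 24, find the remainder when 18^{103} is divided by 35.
By Euler: 18^{24} ≡ 1 (mod 35) since gcd(18, 35) = 1. 103 = 4×24 + 7. So 18^{103} ≡ 18^{7} ≡ 32 (mod 35)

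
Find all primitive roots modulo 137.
Primitive roots mod 137: {3, 5, 6, 12, 13, 20, 21, 23, 24, 26, 27, 29, 31, 33, 35, 40, 42, 43, 45, 46, 47, 48, 51, 52, 53, 54, 55, 57, 58, 62, 66, 67, 70, 71, 75, 79, 80, 82, 83, 84, 85, 86, 89, 90, 91, 92, 94, 95, 97, 102, 104, 106, 108, 110, 111, 113, 114, 116, 117, 124, 125, 131, 132, 134}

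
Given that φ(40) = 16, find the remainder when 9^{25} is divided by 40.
By Euler: 9^{16} ≡ 1 (mod 40) since gcd(9, 40) = 1. 25 = 1×16 + 9. So 9^{25} ≡ 9^{9} ≡ 9 (mod 40)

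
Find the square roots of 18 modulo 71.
The square roots of 18 mod 71 are 36 and 35. Verify: 36² = 1296 ≡ 18 (mod 71)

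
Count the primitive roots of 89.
40

The number of primitive roots modulo p is φ(p-1) = φ(88)
φ(88) = 40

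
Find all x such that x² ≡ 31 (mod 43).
The square roots of 31 mod 43 are 17 and 26. Verify: 17² = 289 ≡ 31 (mod 43)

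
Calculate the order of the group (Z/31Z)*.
30

Prime factorization: 31 = 31
Using the formula φ(n) = n × Π(1 - 1/p) for each prime factor p:
φ(31) = 31 × (1 - 1/31)
φ(31) = 30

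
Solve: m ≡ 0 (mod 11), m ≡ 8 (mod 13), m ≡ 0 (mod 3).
M = 11 × 13 × 3 = 429. M₁ = 39, y₁ ≡ 2 (mod 11). M₂ = 33, y₂ ≡ 2 (mod 13). M₃ = 143, y₃ ≡ 2 (mod 3). m = 0×39×2 + 8×33×2 + 0×143×2 ≡ 99 (mod 429)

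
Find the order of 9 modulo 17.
Powers of 9 mod 17: 9^1≡9, 9^2≡13, 9^3≡15, 9^4≡16, 9^5≡8, 9^6≡4, 9^7≡2, 9^8≡1. Order = 8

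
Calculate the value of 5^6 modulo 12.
6 = 4 + 2 (binary 110). Repeated squaring mod 12: 5^1 ≡ 5; 5^2 ≡ 5² = 25 ≡ 1; 5^4 ≡ 1² = 1 ≡ 1. Multiply: 5^6 = 5^4 × 5^2 ≡ 1 × 1 (mod 12): 1 × 1 = 1 ≡ 1. So 5^6 ≡ 1 (mod 12).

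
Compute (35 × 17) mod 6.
1

(35 × 17) = 595
595 mod 6 = 1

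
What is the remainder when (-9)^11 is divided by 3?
Using repeated squaring. (-9) ≡ 0 (mod 3). 11 = 8 + 2 + 1 (binary 1011). Repeated squaring mod 3: 0^1 ≡ 0; 0^2 ≡ 0² = 0 ≡ 0; 0^4 ≡ 0² = 0 ≡ 0; 0^8 ≡ 0² = 0 ≡ 0. Multiply: (-9)^11 ≡ 0^8 × 0^2 × 0^1 ≡ 0 × 0 × 0 (mod 3): 0 × 0 = 0 ≡ 0; 0 × 0 = 0 ≡ 0. So (-9)^11 ≡ 0 (mod 3).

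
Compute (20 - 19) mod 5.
1

(20 - 19) = 1
1 mod 5 = 1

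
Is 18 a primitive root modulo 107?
p - 1 = 106 has prime divisors 2, 53. Check 18^(106/q) mod 107 for each: 18^(106/2) = 18^53 ≡ 106, 18^(106/53) = 18^2 ≡ 3 (mod 107). None of these is 1, so 18 has order 106 = φ(107), so it is a primitive root mod 107.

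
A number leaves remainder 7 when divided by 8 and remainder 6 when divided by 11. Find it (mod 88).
M = 8 × 11 = 88. M₁ = 11, y₁ ≡ 3 (mod 8). M₂ = 8, y₂ ≡ 7 (mod 11). y = 7×11×3 + 6×8×7 ≡ 39 (mod 88)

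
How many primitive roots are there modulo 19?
6

The number of primitive roots modulo p is φ(p-1) = φ(18)
φ(18) = 6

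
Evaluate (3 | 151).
(3/151) = 3^{75} mod 151 = -1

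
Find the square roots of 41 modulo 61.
The square roots of 41 mod 61 are 38 and 23. Verify: 38² = 1444 ≡ 41 (mod 61)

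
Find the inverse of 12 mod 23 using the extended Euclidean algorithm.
Extended GCD: 12(2) + 23(-1) = 1. So 12^(-1) ≡ 2 ≡ 2 (mod 23). Verify: 12 × 2 = 24 ≡ 1 (mod 23)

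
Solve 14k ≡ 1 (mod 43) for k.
14^(-1) ≡ 40 (mod 43). Verification: 14 × 40 = 560 ≡ 1 (mod 43)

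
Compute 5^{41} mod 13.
5

Using successive squaring:
Binary expansion of 41: 101001
Powers of 5 mod 13 (each is the square of the previous):
  5^1 ≡ 5 (mod 13)
  5^2 ≡ 5² = 25 ≡ 12 (mod 13)
  5^4 ≡ 12² = 144 ≡ 1 (mod 13)
  5^8 ≡ 1² = 1 ≡ 1 (mod 13)
  5^16 ≡ 1² = 1 ≡ 1 (mod 13)
  5^32 ≡ 1² = 1 ≡ 1 (mod 13)
41 = 32 + 8 + 1, so 5^41 = 5^32 × 5^8 × 5^1 ≡ 1 × 1 × 5 (mod 13)
Multiplying step by step:
  1 × 1 = 1 ≡ 1 (mod 13)
  1 × 5 = 5 ≡ 5 (mod 13)
Result: 5^41 ≡ 5 (mod 13)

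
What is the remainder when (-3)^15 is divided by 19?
Using repeated squaring. (-3) ≡ 16 (mod 19). 15 = 8 + 4 + 2 + 1 (binary 1111). Repeated squaring mod 19: 16^1 ≡ 16; 16^2 ≡ 16² = 256 ≡ 9; 16^4 ≡ 9² = 81 ≡ 5; 16^8 ≡ 5² = 25 ≡ 6. Multiply: (-3)^15 ≡ 16^8 × 16^4 × 16^2 × 16^1 ≡ 6 × 5 × 9 × 16 (mod 19): 6 × 5 = 30 ≡ 11; 11 × 9 = 99 ≡ 4; 4 × 16 = 64 ≡ 7. So (-3)^15 ≡ 7 (mod 19).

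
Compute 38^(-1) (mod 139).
38^(-1) ≡ 11 (mod 139). Verification: 38 × 11 = 418 ≡ 1 (mod 139)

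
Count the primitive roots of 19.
6

The number of primitive roots modulo p is φ(p-1) = φ(18)
φ(18) = 6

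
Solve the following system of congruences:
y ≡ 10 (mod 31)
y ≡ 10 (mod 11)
10

Using the Chinese Remainder Theorem:
M = product of moduli = 341
For equation 1: M_1 = 11, 11 ≡ 11 (mod 31), inverse of 11 mod 31 is 17 (check: 11 × 17 = 187 ≡ 1 (mod 31))
For equation 2: M_2 = 31, 31 ≡ 9 (mod 11), inverse of 31 mod 11 is 5 (check: 9 × 5 = 45 ≡ 1 (mod 11))
Combine: y ≡ Σ r_i×M_i×(M_i⁻¹ mod m_i) = 10×11×17 + 10×31×5 = 1870 + 1550 = 3420
3420 mod 341 = 10
y ≡ 10 (mod 341)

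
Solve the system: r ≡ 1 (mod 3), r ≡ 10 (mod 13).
M = 3 × 13 = 39. M₁ = 13, y₁ ≡ 1 (mod 3). M₂ = 3, y₂ ≡ 9 (mod 13). r = 1×13×1 + 10×3×9 ≡ 10 (mod 39)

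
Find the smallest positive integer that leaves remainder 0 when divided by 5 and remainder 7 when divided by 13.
M = 5 × 13 = 65. M₁ = 13, y₁ ≡ 2 (mod 5). M₂ = 5, y₂ ≡ 8 (mod 13). k = 0×13×2 + 7×5×8 ≡ 20 (mod 65). The smallest positive such number is 20.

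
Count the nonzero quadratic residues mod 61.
For prime 61, there are (p-1)/2 = (61-1)/2 = 30 quadratic residues (excluding 0).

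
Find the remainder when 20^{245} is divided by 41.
By Fermat: 20^{40} ≡ 1 (mod 41). 245 = 6×40 + 5. So 20^{245} ≡ 20^{5} ≡ 32 (mod 41)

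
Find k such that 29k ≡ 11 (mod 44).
11

Since gcd(29, 44) = 1 divides 11, a solution exists.
Multiply both sides by the inverse of 29 mod 44:
  29^(-1) mod 44 = 41
  x ≡ 41 × 11 ≡ 451 ≡ 11 (mod 44)
Verification: 29 × 11 = 319 = 7 × 44 + 11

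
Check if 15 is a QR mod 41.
By Euler's criterion: 15^{20} ≡ 40 (mod 41). Since this equals -1 (≡ 40), 15 is not a QR.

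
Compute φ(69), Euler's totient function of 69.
44

Prime factorization: 69 = 3 × 23
Using the formula φ(n) = n × Π(1 - 1/p) for each prime factor p:
φ(69) = 69 × (1 - 1/3) × (1 - 1/23)
φ(69) = 44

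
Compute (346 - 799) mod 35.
2

(346 - 799) = -453
-453 mod 35 = 2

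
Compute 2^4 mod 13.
4 = 4 (binary 100). Repeated squaring mod 13: 2^1 ≡ 2; 2^2 ≡ 2² = 4 ≡ 4; 2^4 ≡ 4² = 16 ≡ 3. So 2^4 ≡ 3 (mod 13).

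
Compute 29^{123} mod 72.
53

Using successive squaring:
Binary expansion of 123: 1111011
Powers of 29 mod 72 (each is the square of the previous):
  29^1 ≡ 29 (mod 72)
  29^2 ≡ 29² = 841 ≡ 49 (mod 72)
  29^4 ≡ 49² = 2401 ≡ 25 (mod 72)
  29^8 ≡ 25² = 625 ≡ 49 (mod 72)
  29^16 ≡ 49² = 2401 ≡ 25 (mod 72)
  29^32 ≡ 25² = 625 ≡ 49 (mod 72)
  29^64 ≡ 49² = 2401 ≡ 25 (mod 72)
123 = 64 + 32 + 16 + 8 + 2 + 1, so 29^123 = 29^64 × 29^32 × 29^16 × 29^8 × 29^2 × 29^1 ≡ 25 × 49 × 25 × 49 × 49 × 29 (mod 72)
Multiplying step by step:
  25 × 49 = 1225 ≡ 1 (mod 72)
  1 × 25 = 25 ≡ 25 (mod 72)
  25 × 49 = 1225 ≡ 1 (mod 72)
  1 × 49 = 49 ≡ 49 (mod 72)
  49 × 29 = 1421 ≡ 53 (mod 72)
Result: 29^123 ≡ 53 (mod 72)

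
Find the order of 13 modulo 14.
Powers of 13 mod 14: 13^1≡13, 13^2≡1. Order = 2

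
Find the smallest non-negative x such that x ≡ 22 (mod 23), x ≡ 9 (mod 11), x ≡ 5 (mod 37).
6554

Using the Chinese Remainder Theorem:
M = product of moduli = 9361
For equation 1: M_1 = 407, 407 ≡ 16 (mod 23), inverse of 407 mod 23 is 13 (check: 16 × 13 = 208 ≡ 1 (mod 23))
For equation 2: M_2 = 851, 851 ≡ 4 (mod 11), inverse of 851 mod 11 is 3 (check: 4 × 3 = 12 ≡ 1 (mod 11))
For equation 3: M_3 = 253, 253 ≡ 31 (mod 37), inverse of 253 mod 37 is 6 (check: 31 × 6 = 186 ≡ 1 (mod 37))
Combine: x ≡ Σ r_i×M_i×(M_i⁻¹ mod m_i) = 22×407×13 + 9×851×3 + 5×253×6 = 116402 + 22977 + 7590 = 146969
146969 mod 9361 = 6554
x ≡ 6554 (mod 9361)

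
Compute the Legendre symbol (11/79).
(11/79) = 11^{39} mod 79 = 1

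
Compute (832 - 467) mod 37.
32

(832 - 467) = 365
365 mod 37 = 32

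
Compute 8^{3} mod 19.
18

Using successive squaring:
Binary expansion of 3: 11
Powers of 8 mod 19 (each is the square of the previous):
  8^1 ≡ 8 (mod 19)
  8^2 ≡ 8² = 64 ≡ 7 (mod 19)
3 = 2 + 1, so 8^3 = 8^2 × 8^1 ≡ 7 × 8 (mod 19)
Multiplying step by step:
  7 × 8 = 56 ≡ 18 (mod 19)
Result: 8^3 ≡ 18 (mod 19)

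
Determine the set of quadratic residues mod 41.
QRs mod 41: {1, 2, 4, 5, 8, 9, 10, 16, 18, 20, 21, 23, 25, 31, 32, 33, 36, 37, 39, 40}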